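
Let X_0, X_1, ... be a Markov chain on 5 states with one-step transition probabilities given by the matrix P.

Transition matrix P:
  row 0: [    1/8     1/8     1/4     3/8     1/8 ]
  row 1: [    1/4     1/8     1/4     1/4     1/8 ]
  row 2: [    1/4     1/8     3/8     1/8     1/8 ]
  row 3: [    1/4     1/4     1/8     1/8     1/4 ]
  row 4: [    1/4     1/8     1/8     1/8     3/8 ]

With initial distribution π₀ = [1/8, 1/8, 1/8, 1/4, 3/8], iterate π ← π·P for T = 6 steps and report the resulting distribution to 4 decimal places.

t=0: π = [0.1250, 0.1250, 0.1250, 0.2500, 0.3750]
t=1: π = [0.2344, 0.1563, 0.1875, 0.1719, 0.2500]
t=2: π = [0.2207, 0.1465, 0.2207, 0.2031, 0.2090]
t=3: π = [0.2224, 0.1504, 0.2261, 0.1985, 0.2026]
t=4: π = [0.2222, 0.1498, 0.2281, 0.1994, 0.2005]
t=5: π = [0.2222, 0.1499, 0.2285, 0.1993, 0.2000]
t=6: π = [0.2222, 0.1499, 0.2287, 0.1993, 0.1999]

π = [0.2222, 0.1499, 0.2287, 0.1993, 0.1999]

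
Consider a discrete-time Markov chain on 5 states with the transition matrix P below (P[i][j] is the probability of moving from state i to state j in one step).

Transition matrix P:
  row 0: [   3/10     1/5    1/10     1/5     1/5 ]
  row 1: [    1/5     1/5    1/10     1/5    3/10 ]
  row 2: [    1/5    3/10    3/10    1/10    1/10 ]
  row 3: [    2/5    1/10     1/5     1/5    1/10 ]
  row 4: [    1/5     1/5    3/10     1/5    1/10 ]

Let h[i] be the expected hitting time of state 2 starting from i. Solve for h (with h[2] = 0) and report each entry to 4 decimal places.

First-step conditioning: h[2] = 0; for i ≠ 2, h[i] = 1 + Σ_k P[i][k]·h[k].
  h[0] = 1 + 3/10·h[0] + 1/5·h[1] + 1/5·h[3] + 1/5·h[4]
  h[1] = 1 + 1/5·h[0] + 1/5·h[1] + 1/5·h[3] + 3/10·h[4]
  h[3] = 1 + 2/5·h[0] + 1/10·h[1] + 1/5·h[3] + 1/10·h[4]
  h[4] = 1 + 1/5·h[0] + 1/5·h[1] + 1/5·h[3] + 1/10·h[4]
Solving the 4×4 linear system over states ≠ 2 gives exactly h = [250/39, 900/143, 0, 230/39, 750/143] (h[2] = 0 is the target).

h = [6.4103, 6.2937, 0.0000, 5.8974, 5.2448]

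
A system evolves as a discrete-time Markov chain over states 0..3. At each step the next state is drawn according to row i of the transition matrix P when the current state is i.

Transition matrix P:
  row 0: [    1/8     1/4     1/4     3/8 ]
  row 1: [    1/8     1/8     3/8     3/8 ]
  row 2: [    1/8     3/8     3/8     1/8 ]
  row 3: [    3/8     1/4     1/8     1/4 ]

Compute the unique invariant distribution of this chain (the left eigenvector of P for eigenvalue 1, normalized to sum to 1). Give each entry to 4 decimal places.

π = [0.1926, 0.2537, 0.2833, 0.2704]

Balance equations π_j = Σ_i π_i·P[i][j]:
  π_0 = 1/8·π_0 + 1/8·π_1 + 1/8·π_2 + 3/8·π_3
  π_1 = 1/4·π_0 + 1/8·π_1 + 3/8·π_2 + 1/4·π_3
  π_2 = 1/4·π_0 + 3/8·π_1 + 3/8·π_2 + 1/8·π_3
  normalize: π_0 + π_1 + π_2 + π_3 = 1
Solving the linear system gives exactly π = [26/135, 137/540, 17/60, 73/270].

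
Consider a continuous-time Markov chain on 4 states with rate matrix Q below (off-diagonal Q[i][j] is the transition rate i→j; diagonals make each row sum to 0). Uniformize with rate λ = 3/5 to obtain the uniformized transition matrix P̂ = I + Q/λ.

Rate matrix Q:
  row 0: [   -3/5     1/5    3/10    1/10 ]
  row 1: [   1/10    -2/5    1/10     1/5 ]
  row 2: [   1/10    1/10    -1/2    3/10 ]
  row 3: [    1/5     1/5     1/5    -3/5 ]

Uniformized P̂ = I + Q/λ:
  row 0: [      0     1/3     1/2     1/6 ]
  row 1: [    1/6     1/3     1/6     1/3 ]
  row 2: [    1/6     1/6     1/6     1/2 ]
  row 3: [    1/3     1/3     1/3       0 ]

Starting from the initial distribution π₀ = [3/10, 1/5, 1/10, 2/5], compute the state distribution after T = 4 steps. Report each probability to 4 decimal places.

π = [0.1763, 0.2880, 0.2712, 0.2644]

t=0: π = [0.3000, 0.2000, 0.1000, 0.4000]
t=1: π = [0.1833, 0.3167, 0.3333, 0.1667]
t=2: π = [0.1639, 0.2778, 0.2556, 0.3028]
t=3: π = [0.1898, 0.2907, 0.2718, 0.2477]
t=4: π = [0.1763, 0.2880, 0.2712, 0.2644]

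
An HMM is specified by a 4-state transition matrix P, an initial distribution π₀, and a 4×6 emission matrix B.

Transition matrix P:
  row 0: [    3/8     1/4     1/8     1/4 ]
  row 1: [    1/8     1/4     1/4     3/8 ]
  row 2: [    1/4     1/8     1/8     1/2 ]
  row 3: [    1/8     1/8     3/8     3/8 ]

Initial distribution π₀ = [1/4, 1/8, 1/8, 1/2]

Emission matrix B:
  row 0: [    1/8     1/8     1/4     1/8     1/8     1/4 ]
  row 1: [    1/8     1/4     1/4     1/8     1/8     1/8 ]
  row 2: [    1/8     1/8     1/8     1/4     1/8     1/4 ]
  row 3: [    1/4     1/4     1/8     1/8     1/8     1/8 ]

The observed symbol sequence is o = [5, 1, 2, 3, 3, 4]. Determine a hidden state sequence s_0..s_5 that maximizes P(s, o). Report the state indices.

path = [3, 3, 2, 3, 2, 3]

t=0: δ = [6.250e-02, 1.562e-02, 3.125e-02, 6.250e-02]  (obs o_0=5)
t=1: δ = [2.930e-03, 3.906e-03, 2.930e-03, 5.859e-03]  ψ = [0, 0, 3, 3]  (obs o_1=1)
t=2: δ = [2.747e-04, 2.441e-04, 2.747e-04, 2.747e-04]  ψ = [0, 1, 3, 3]  (obs o_2=2)
t=3: δ = [1.287e-05, 8.583e-06, 2.575e-05, 1.717e-05]  ψ = [0, 0, 3, 2]  (obs o_3=3)
t=4: δ = [8.047e-07, 4.023e-07, 1.609e-06, 1.609e-06]  ψ = [2, 0, 3, 2]  (obs o_4=3)
t=5: δ = [5.029e-08, 2.515e-08, 7.544e-08, 1.006e-07]  ψ = [2, 0, 3, 2]  (obs o_5=4)
backtrack: best end state = 3; path = [3, 3, 2, 3, 2, 3]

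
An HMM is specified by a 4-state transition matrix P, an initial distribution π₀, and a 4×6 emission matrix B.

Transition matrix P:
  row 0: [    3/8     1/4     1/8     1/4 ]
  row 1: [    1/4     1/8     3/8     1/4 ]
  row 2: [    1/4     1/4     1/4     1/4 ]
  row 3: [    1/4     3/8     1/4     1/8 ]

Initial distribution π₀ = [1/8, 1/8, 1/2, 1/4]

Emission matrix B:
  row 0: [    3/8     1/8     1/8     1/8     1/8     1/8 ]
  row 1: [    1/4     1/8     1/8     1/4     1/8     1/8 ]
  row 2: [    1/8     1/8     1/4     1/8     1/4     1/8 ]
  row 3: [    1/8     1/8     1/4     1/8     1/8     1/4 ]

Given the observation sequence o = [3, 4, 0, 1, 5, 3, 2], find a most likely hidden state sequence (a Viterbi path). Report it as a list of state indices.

t=0: δ = [1.562e-02, 3.125e-02, 6.250e-02, 3.125e-02]  (obs o_0=3)
t=1: δ = [1.953e-03, 1.953e-03, 3.906e-03, 1.953e-03]  ψ = [2, 2, 2, 2]  (obs o_1=4)
t=2: δ = [3.662e-04, 2.441e-04, 1.221e-04, 1.221e-04]  ψ = [2, 2, 2, 2]  (obs o_2=0)
t=3: δ = [1.717e-05, 1.144e-05, 1.144e-05, 1.144e-05]  ψ = [0, 0, 1, 0]  (obs o_3=1)
t=4: δ = [8.047e-07, 5.364e-07, 5.364e-07, 1.073e-06]  ψ = [0, 0, 1, 0]  (obs o_4=5)
t=5: δ = [3.772e-08, 1.006e-07, 3.353e-08, 2.515e-08]  ψ = [0, 3, 3, 0]  (obs o_5=3)
t=6: δ = [3.143e-09, 1.572e-09, 9.430e-09, 6.286e-09]  ψ = [1, 1, 1, 1]  (obs o_6=2)
backtrack: best end state = 2; path = [2, 2, 0, 0, 3, 1, 2]

path = [2, 2, 0, 0, 3, 1, 2]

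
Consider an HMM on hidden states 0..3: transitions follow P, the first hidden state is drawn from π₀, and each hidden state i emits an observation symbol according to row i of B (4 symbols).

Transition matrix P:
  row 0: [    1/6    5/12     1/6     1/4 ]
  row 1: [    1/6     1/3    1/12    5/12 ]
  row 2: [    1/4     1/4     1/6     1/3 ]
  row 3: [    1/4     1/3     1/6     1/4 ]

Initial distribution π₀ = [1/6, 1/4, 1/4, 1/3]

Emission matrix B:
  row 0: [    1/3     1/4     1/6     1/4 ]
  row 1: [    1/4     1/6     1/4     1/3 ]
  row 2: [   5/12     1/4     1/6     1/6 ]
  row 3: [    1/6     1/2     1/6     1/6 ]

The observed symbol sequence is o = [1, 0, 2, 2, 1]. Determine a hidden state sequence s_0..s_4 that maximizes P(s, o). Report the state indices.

t=0: δ = [4.167e-02, 4.167e-02, 6.250e-02, 1.667e-01]  (obs o_0=1)
t=1: δ = [1.389e-02, 1.389e-02, 1.157e-02, 6.944e-03]  ψ = [3, 3, 3, 3]  (obs o_1=0)
t=2: δ = [4.823e-04, 1.447e-03, 3.858e-04, 9.645e-04]  ψ = [2, 0, 0, 1]  (obs o_2=2)
t=3: δ = [4.019e-05, 1.206e-04, 2.679e-05, 1.005e-04]  ψ = [1, 1, 3, 1]  (obs o_3=2)
t=4: δ = [6.279e-06, 6.698e-06, 4.186e-06, 2.512e-05]  ψ = [3, 1, 3, 1]  (obs o_4=1)
backtrack: best end state = 3; path = [3, 0, 1, 1, 3]

path = [3, 0, 1, 1, 3]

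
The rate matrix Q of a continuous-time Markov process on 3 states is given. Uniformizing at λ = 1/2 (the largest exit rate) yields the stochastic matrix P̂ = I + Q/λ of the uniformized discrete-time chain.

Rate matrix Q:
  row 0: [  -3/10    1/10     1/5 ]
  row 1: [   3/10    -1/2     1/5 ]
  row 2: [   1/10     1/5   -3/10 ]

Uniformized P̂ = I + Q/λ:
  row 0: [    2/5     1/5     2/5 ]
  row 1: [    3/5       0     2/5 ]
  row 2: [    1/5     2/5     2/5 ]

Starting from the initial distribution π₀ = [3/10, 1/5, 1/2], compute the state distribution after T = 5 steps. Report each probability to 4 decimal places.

π = [0.3666, 0.2334, 0.4000]

t=0: π = [0.3000, 0.2000, 0.5000]
t=1: π = [0.3400, 0.2600, 0.4000]
t=2: π = [0.3720, 0.2280, 0.4000]
t=3: π = [0.3656, 0.2344, 0.4000]
t=4: π = [0.3669, 0.2331, 0.4000]
t=5: π = [0.3666, 0.2334, 0.4000]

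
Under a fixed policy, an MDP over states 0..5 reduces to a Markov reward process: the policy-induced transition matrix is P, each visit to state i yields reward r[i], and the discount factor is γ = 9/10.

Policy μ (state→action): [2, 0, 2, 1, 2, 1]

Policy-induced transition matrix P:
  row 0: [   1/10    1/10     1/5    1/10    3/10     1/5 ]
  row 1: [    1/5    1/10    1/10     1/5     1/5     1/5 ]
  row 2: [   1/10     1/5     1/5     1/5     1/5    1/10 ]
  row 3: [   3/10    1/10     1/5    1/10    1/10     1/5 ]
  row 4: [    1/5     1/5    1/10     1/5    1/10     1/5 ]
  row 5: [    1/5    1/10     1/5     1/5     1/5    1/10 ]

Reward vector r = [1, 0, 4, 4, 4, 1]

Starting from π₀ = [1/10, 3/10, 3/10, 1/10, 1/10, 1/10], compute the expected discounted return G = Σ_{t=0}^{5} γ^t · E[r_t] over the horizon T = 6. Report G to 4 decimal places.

G = 11.1229

t=0: π = [0.1000, 0.3000, 0.3000, 0.1000, 0.1000, 0.1000], E[r] = 2.2000, γ^t·E[r] = 2.200000, running G = 2.200000
t=1: π = [0.1700, 0.1400, 0.1600, 0.1800, 0.1900, 0.1600], E[r] = 2.4500, γ^t·E[r] = 2.205000, running G = 4.405000
t=2: π = [0.1850, 0.1350, 0.1670, 0.1650, 0.1800, 0.1680], E[r] = 2.4010, γ^t·E[r] = 1.944810, running G = 6.349810
t=3: π = [0.1813, 0.1347, 0.1685, 0.1650, 0.1840, 0.1665], E[r] = 2.4178, γ^t·E[r] = 1.762576, running G = 8.112386
t=4: π = [0.1815, 0.1353, 0.1681, 0.1654, 0.1832, 0.1665], E[r] = 2.4149, γ^t·E[r] = 1.584442, running G = 9.696828
t=5: π = [0.1816, 0.1351, 0.1682, 0.1653, 0.1833, 0.1665], E[r] = 2.4151, γ^t·E[r] = 1.426110, running G = 11.122938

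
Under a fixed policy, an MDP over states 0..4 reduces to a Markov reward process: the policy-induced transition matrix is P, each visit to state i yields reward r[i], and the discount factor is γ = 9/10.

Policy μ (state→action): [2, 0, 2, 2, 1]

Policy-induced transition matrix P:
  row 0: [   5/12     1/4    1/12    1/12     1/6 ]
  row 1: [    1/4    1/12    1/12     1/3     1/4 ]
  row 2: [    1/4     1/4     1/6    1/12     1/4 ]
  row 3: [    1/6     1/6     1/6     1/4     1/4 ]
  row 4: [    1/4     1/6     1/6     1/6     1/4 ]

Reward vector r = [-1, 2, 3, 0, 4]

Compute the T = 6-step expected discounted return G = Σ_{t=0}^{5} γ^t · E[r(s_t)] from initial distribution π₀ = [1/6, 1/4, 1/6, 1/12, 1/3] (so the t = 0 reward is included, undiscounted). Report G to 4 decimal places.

t=0: π = [0.1667, 0.2500, 0.1667, 0.0833, 0.3333], E[r] = 2.1667, γ^t·E[r] = 2.166667, running G = 2.166667
t=1: π = [0.2708, 0.1736, 0.1319, 0.1875, 0.2361], E[r] = 1.4167, γ^t·E[r] = 1.275000, running G = 3.441667
t=2: π = [0.2795, 0.1858, 0.1296, 0.1777, 0.2274], E[r] = 1.3906, γ^t·E[r] = 1.126406, running G = 4.568073
t=3: π = [0.2818, 0.1853, 0.1279, 0.1783, 0.2267], E[r] = 1.3793, γ^t·E[r] = 1.005504, running G = 5.573577
t=4: π = [0.2821, 0.1854, 0.1277, 0.1783, 0.2265], E[r] = 1.3779, γ^t·E[r] = 0.904065, running G = 6.477642
t=5: π = [0.2822, 0.1854, 0.1277, 0.1783, 0.2265], E[r] = 1.3777, γ^t·E[r] = 0.813509, running G = 7.291151

G = 7.2912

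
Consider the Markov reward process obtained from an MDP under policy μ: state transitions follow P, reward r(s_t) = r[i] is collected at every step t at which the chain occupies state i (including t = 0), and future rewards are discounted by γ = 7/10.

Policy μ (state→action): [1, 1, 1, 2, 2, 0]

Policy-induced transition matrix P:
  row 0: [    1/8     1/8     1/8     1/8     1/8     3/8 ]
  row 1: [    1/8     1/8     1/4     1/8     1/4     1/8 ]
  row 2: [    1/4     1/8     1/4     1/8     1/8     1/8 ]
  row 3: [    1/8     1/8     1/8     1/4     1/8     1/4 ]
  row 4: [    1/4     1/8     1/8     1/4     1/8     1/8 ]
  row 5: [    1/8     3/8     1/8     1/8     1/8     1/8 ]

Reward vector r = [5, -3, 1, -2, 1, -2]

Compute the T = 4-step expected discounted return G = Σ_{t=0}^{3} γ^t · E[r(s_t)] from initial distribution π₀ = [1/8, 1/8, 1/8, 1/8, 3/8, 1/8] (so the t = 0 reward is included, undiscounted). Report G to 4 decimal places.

G = 0.1989

t=0: π = [0.1250, 0.1250, 0.1250, 0.1250, 0.3750, 0.1250], E[r] = 0.2500, γ^t·E[r] = 0.250000, running G = 0.250000
t=1: π = [0.1875, 0.1563, 0.1563, 0.1875, 0.1406, 0.1719], E[r] = 0.0469, γ^t·E[r] = 0.032813, running G = 0.282813
t=2: π = [0.1621, 0.1680, 0.1641, 0.1660, 0.1445, 0.1953], E[r] = -0.1074, γ^t·E[r] = -0.052637, running G = 0.230176
t=3: π = [0.1636, 0.1738, 0.1665, 0.1638, 0.1460, 0.1863], E[r] = -0.0913, γ^t·E[r] = -0.031319, running G = 0.198857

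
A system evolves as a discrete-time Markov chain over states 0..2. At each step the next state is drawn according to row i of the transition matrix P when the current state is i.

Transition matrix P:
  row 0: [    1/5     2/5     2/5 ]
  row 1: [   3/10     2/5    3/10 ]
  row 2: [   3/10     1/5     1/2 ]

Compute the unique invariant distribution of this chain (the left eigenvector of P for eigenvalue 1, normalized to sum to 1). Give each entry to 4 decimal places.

Balance equations π_j = Σ_i π_i·P[i][j]:
  π_0 = 1/5·π_0 + 3/10·π_1 + 3/10·π_2
  π_1 = 2/5·π_0 + 2/5·π_1 + 1/5·π_2
  normalize: π_0 + π_1 + π_2 = 1
Solving the linear system gives exactly π = [3/11, 7/22, 9/22].

π = [0.2727, 0.3182, 0.4091]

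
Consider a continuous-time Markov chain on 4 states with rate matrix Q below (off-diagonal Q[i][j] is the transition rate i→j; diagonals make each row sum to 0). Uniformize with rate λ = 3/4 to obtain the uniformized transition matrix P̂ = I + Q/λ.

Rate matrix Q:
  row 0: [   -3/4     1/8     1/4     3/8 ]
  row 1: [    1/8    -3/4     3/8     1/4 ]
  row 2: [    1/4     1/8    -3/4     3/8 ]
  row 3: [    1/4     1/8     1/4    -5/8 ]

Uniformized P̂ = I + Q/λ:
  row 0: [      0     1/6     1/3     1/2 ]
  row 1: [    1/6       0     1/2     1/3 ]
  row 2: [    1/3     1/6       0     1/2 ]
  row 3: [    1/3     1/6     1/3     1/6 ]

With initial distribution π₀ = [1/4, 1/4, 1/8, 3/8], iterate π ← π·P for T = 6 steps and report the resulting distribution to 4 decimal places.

t=0: π = [0.2500, 0.2500, 0.1250, 0.3750]
t=1: π = [0.2083, 0.1250, 0.3333, 0.3333]
t=2: π = [0.2431, 0.1458, 0.2431, 0.3681]
t=3: π = [0.2280, 0.1424, 0.2766, 0.3530]
t=4: π = [0.2336, 0.1429, 0.2649, 0.3586]
t=5: π = [0.2316, 0.1428, 0.2689, 0.3566]
t=6: π = [0.2323, 0.1429, 0.2675, 0.3573]

π = [0.2323, 0.1429, 0.2675, 0.3573]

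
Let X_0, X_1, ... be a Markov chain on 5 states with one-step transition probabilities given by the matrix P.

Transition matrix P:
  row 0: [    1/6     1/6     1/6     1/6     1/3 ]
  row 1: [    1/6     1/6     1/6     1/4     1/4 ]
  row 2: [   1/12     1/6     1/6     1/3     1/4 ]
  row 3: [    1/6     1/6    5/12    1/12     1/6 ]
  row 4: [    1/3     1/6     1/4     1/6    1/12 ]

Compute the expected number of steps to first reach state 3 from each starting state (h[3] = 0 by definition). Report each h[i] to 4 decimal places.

First-step conditioning: h[3] = 0; for i ≠ 3, h[i] = 1 + Σ_k P[i][k]·h[k].
  h[0] = 1 + 1/6·h[0] + 1/6·h[1] + 1/6·h[2] + 1/3·h[4]
  h[1] = 1 + 1/6·h[0] + 1/6·h[1] + 1/6·h[2] + 1/4·h[4]
  h[2] = 1 + 1/12·h[0] + 1/6·h[1] + 1/6·h[2] + 1/4·h[4]
  h[4] = 1 + 1/3·h[0] + 1/6·h[1] + 1/4·h[2] + 1/12·h[4]
Solving the 4×4 linear system over states ≠ 3 gives exactly h = [13032/2759, 11958/2759, 10872/2759, 0, 12888/2759] (h[3] = 0 is the target).

h = [4.7235, 4.3342, 3.9406, 0.0000, 4.6713]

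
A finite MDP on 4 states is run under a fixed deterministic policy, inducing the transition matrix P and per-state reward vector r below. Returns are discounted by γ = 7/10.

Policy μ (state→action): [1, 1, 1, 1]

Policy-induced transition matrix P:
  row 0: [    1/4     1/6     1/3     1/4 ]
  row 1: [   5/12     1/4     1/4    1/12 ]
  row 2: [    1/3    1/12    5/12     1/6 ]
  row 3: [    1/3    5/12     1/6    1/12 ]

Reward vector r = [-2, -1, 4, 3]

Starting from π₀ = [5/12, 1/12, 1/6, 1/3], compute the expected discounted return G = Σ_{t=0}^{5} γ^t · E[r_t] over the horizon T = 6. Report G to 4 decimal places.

t=0: π = [0.4167, 0.0833, 0.1667, 0.3333], E[r] = 0.7500, γ^t·E[r] = 0.750000, running G = 0.750000
t=1: π = [0.3056, 0.2431, 0.2847, 0.1667], E[r] = 0.7847, γ^t·E[r] = 0.549306, running G = 1.299306
t=2: π = [0.3281, 0.2049, 0.3090, 0.1580], E[r] = 0.8490, γ^t·E[r] = 0.415990, running G = 1.715295
t=3: π = [0.3231, 0.1975, 0.3157, 0.1638], E[r] = 0.9104, γ^t·E[r] = 0.312283, running G = 2.027578
t=4: π = [0.3229, 0.1978, 0.3159, 0.1635], E[r] = 0.9105, γ^t·E[r] = 0.218612, running G = 2.246190
t=5: π = [0.3229, 0.1977, 0.3159, 0.1635], E[r] = 0.9106, γ^t·E[r] = 0.153047, running G = 2.399238

G = 2.3992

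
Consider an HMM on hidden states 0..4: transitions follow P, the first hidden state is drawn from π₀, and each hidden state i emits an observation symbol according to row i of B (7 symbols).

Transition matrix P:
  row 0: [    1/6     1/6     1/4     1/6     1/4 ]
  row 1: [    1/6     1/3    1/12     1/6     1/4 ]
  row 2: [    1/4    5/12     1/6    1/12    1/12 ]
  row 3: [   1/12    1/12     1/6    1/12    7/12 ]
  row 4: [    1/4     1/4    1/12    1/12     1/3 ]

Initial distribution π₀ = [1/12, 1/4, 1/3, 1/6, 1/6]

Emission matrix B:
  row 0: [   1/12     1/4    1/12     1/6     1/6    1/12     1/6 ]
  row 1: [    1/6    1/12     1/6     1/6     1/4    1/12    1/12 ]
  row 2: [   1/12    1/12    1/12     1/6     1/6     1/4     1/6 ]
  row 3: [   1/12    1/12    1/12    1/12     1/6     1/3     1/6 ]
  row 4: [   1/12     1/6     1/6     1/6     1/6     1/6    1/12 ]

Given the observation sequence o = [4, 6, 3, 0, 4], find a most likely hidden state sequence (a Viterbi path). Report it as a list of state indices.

t=0: δ = [1.389e-02, 6.250e-02, 5.556e-02, 2.778e-02, 2.778e-02]  (obs o_0=4)
t=1: δ = [2.315e-03, 1.929e-03, 1.543e-03, 1.736e-03, 1.350e-03]  ψ = [2, 2, 2, 1, 3]  (obs o_1=6)
t=2: δ = [6.430e-05, 1.072e-04, 9.645e-05, 3.215e-05, 1.688e-04]  ψ = [0, 1, 0, 0, 3]  (obs o_2=3)
t=3: δ = [3.516e-06, 7.033e-06, 1.340e-06, 1.488e-06, 4.689e-06]  ψ = [4, 4, 0, 1, 4]  (obs o_3=0)
t=4: δ = [1.954e-07, 5.861e-07, 1.465e-07, 1.954e-07, 2.930e-07]  ψ = [1, 1, 0, 1, 1]  (obs o_4=4)
backtrack: best end state = 1; path = [1, 3, 4, 1, 1]

path = [1, 3, 4, 1, 1]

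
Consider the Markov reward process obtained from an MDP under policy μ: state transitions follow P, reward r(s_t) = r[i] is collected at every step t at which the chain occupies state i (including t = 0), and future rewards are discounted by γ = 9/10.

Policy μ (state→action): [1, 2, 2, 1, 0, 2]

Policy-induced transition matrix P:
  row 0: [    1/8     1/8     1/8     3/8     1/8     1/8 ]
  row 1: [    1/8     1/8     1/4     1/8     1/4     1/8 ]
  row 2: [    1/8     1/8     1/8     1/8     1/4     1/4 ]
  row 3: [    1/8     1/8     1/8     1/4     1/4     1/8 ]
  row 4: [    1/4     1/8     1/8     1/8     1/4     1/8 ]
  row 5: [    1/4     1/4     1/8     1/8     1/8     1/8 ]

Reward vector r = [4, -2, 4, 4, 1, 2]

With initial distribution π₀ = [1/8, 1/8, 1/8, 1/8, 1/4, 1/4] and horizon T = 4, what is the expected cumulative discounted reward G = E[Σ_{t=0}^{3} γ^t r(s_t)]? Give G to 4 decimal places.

t=0: π = [0.1250, 0.1250, 0.1250, 0.1250, 0.2500, 0.2500], E[r] = 2.0000, γ^t·E[r] = 2.000000, running G = 2.000000
t=1: π = [0.1875, 0.1563, 0.1406, 0.1719, 0.2031, 0.1406], E[r] = 2.1719, γ^t·E[r] = 1.954688, running G = 3.954688
t=2: π = [0.1680, 0.1426, 0.1445, 0.1934, 0.2090, 0.1426], E[r] = 2.2324, γ^t·E[r] = 1.808262, running G = 5.762949
t=3: π = [0.1689, 0.1428, 0.1428, 0.1912, 0.2112, 0.1431], E[r] = 2.2234, γ^t·E[r] = 1.620850, running G = 7.383800

G = 7.3838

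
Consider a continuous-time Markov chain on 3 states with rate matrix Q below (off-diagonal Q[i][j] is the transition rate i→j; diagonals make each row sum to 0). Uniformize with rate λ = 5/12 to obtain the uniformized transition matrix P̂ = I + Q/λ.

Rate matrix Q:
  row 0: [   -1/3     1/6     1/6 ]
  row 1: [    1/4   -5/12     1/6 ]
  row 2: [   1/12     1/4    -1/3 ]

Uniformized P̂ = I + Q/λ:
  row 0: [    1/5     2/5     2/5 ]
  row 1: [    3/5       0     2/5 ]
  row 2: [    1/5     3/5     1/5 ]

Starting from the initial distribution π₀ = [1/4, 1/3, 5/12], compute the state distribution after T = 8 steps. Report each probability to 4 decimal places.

π = [0.3334, 0.3333, 0.3333]

t=0: π = [0.2500, 0.3333, 0.4167]
t=1: π = [0.3333, 0.3500, 0.3167]
t=2: π = [0.3400, 0.3233, 0.3367]
t=3: π = [0.3293, 0.3380, 0.3327]
t=4: π = [0.3352, 0.3313, 0.3335]
t=5: π = [0.3325, 0.3342, 0.3333]
t=6: π = [0.3337, 0.3330, 0.3333]
t=7: π = [0.3332, 0.3335, 0.3333]
t=8: π = [0.3334, 0.3333, 0.3333]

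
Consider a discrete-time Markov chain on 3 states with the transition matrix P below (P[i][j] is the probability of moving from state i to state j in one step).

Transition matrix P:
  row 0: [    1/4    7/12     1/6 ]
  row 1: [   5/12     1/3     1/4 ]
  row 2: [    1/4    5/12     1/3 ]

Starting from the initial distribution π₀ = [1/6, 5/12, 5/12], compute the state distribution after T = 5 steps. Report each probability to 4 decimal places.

π = [0.3224, 0.4342, 0.2434]

t=0: π = [0.1667, 0.4167, 0.4167]
t=1: π = [0.3194, 0.4097, 0.2708]
t=2: π = [0.3183, 0.4358, 0.2459]
t=3: π = [0.3226, 0.4334, 0.2440]
t=4: π = [0.3222, 0.4343, 0.2434]
t=5: π = [0.3224, 0.4342, 0.2434]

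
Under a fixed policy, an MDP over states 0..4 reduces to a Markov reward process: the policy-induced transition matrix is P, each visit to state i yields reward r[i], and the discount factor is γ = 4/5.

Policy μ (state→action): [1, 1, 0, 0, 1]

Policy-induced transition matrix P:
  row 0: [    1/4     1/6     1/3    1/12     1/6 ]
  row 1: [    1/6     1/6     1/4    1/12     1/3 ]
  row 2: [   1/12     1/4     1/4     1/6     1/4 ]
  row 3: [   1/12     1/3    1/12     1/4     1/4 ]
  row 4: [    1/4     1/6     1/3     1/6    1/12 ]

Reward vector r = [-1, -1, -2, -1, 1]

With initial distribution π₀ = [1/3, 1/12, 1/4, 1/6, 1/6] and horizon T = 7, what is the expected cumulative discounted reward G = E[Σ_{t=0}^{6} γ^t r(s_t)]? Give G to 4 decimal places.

G = -3.3711

t=0: π = [0.3333, 0.0833, 0.2500, 0.1667, 0.1667], E[r] = -0.9167, γ^t·E[r] = -0.916667, running G = -0.916667
t=1: π = [0.1736, 0.2153, 0.2639, 0.1458, 0.2014], E[r] = -0.8611, γ^t·E[r] = -0.688889, running G = -1.605556
t=2: π = [0.1638, 0.2130, 0.2569, 0.1464, 0.2199], E[r] = -0.8171, γ^t·E[r] = -0.522963, running G = -2.128519
t=3: π = [0.1650, 0.2125, 0.2576, 0.1475, 0.2174], E[r] = -0.8227, γ^t·E[r] = -0.421210, running G = -2.549728
t=4: π = [0.1648, 0.2127, 0.2573, 0.1475, 0.2177], E[r] = -0.8219, γ^t·E[r] = -0.336637, running G = -2.886365
t=5: π = [0.1648, 0.2127, 0.2573, 0.1475, 0.2177], E[r] = -0.8219, γ^t·E[r] = -0.269312, running G = -3.155678
t=6: π = [0.1648, 0.2127, 0.2573, 0.1475, 0.2177], E[r] = -0.8219, γ^t·E[r] = -0.215451, running G = -3.371129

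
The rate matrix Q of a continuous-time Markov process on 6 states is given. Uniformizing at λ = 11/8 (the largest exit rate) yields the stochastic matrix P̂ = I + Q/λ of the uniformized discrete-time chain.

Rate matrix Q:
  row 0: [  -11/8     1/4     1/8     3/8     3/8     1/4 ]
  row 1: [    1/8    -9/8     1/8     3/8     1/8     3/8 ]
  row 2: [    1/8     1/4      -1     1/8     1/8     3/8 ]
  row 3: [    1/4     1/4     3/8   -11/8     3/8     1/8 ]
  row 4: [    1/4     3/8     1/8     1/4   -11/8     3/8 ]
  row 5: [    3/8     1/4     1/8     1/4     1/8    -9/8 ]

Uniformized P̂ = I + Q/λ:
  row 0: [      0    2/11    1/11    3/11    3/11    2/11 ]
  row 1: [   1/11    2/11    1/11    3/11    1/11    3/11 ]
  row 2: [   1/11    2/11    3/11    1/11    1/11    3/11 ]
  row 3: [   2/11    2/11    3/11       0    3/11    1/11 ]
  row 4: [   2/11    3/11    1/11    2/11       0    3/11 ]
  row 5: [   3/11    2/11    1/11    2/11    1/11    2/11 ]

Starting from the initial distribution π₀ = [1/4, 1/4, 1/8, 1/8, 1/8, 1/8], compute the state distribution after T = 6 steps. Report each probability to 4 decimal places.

t=0: π = [0.2500, 0.2500, 0.1250, 0.1250, 0.1250, 0.1250]
t=1: π = [0.1136, 0.1932, 0.1364, 0.1932, 0.1477, 0.2159]
t=2: π = [0.1508, 0.1952, 0.1508, 0.1622, 0.1333, 0.2076]
t=3: π = [0.1418, 0.1939, 0.1478, 0.1701, 0.1357, 0.2106]
t=4: π = [0.1441, 0.1942, 0.1487, 0.1680, 0.1353, 0.2098]
t=5: π = [0.1435, 0.1941, 0.1485, 0.1685, 0.1354, 0.2100]
t=6: π = [0.1437, 0.1941, 0.1485, 0.1684, 0.1353, 0.2100]

π = [0.1437, 0.1941, 0.1485, 0.1684, 0.1353, 0.2100]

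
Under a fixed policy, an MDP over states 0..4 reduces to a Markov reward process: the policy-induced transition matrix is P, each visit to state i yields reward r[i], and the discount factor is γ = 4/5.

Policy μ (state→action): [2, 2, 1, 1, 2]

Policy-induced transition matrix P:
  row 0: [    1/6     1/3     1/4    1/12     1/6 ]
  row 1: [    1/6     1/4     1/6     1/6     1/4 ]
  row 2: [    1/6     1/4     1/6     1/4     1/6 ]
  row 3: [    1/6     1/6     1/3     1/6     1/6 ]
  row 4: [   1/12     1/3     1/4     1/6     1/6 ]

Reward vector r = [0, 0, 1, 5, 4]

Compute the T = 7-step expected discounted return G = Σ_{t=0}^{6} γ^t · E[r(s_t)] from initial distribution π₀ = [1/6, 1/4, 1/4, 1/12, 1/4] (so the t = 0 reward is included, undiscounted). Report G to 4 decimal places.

G = 7.0981

t=0: π = [0.1667, 0.2500, 0.2500, 0.0833, 0.2500], E[r] = 1.6667, γ^t·E[r] = 1.666667, running G = 1.666667
t=1: π = [0.1458, 0.2778, 0.2153, 0.1736, 0.1875], E[r] = 1.8333, γ^t·E[r] = 1.466667, running G = 3.133333
t=2: π = [0.1510, 0.2633, 0.2234, 0.1725, 0.1898], E[r] = 1.8449, γ^t·E[r] = 1.180741, running G = 4.314074
t=3: π = [0.1508, 0.2640, 0.2238, 0.1727, 0.1886], E[r] = 1.8417, γ^t·E[r] = 0.942963, running G = 5.257037
t=4: π = [0.1509, 0.2639, 0.2237, 0.1727, 0.1887], E[r] = 1.8422, γ^t·E[r] = 0.754545, running G = 6.011582
t=5: π = [0.1509, 0.2639, 0.2238, 0.1727, 0.1887], E[r] = 1.8421, γ^t·E[r] = 0.603604, running G = 6.615186
t=6: π = [0.1509, 0.2639, 0.2238, 0.1727, 0.1887], E[r] = 1.8421, γ^t·E[r] = 0.482886, running G = 7.098072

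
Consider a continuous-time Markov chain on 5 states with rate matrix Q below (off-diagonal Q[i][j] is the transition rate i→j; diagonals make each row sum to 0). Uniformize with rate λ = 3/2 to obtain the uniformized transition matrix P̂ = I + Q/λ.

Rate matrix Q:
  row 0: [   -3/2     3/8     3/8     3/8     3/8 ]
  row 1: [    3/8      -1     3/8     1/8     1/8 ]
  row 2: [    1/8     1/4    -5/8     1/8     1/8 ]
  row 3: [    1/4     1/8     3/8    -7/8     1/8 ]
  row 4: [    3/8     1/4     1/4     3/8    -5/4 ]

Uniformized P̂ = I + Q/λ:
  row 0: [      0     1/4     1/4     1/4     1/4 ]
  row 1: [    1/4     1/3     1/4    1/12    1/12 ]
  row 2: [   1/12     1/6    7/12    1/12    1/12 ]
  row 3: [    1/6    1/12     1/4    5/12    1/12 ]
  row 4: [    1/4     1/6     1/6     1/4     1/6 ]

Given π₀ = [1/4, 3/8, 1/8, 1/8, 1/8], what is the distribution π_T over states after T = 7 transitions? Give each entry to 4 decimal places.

π = [0.1394, 0.1950, 0.3603, 0.1890, 0.1163]

t=0: π = [0.2500, 0.3750, 0.1250, 0.1250, 0.1250]
t=1: π = [0.1563, 0.2396, 0.2813, 0.1875, 0.1354]
t=2: π = [0.1484, 0.2040, 0.3325, 0.1944, 0.1207]
t=3: π = [0.1413, 0.1968, 0.3508, 0.1930, 0.1181]
t=4: π = [0.1401, 0.1952, 0.3571, 0.1909, 0.1167]
t=5: π = [0.1395, 0.1950, 0.3593, 0.1898, 0.1164]
t=6: π = [0.1394, 0.1950, 0.3601, 0.1893, 0.1163]
t=7: π = [0.1394, 0.1950, 0.3603, 0.1890, 0.1163]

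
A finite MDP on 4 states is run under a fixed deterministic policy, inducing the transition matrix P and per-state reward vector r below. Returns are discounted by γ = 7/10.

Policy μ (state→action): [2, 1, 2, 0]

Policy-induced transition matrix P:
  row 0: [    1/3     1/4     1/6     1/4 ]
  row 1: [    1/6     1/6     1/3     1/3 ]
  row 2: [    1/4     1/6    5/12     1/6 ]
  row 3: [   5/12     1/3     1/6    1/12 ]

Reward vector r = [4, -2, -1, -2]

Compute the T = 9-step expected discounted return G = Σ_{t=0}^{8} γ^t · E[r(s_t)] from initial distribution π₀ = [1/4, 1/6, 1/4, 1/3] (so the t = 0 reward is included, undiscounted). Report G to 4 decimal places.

G = -0.1434

t=0: π = [0.2500, 0.1667, 0.2500, 0.3333], E[r] = -0.2500, γ^t·E[r] = -0.250000, running G = -0.250000
t=1: π = [0.3125, 0.2431, 0.2569, 0.1875], E[r] = 0.1319, γ^t·E[r] = 0.092361, running G = -0.157639
t=2: π = [0.2870, 0.2240, 0.2714, 0.2176], E[r] = -0.0064, γ^t·E[r] = -0.003119, running G = -0.160758
t=3: π = [0.2915, 0.2269, 0.2718, 0.2098], E[r] = 0.0210, γ^t·E[r] = 0.007195, running G = -0.153563
t=4: π = [0.2904, 0.2259, 0.2724, 0.2113], E[r] = 0.0146, γ^t·E[r] = 0.003494, running G = -0.150069
t=5: π = [0.2906, 0.2261, 0.2724, 0.2109], E[r] = 0.0159, γ^t·E[r] = 0.002678, running G = -0.147391
t=6: π = [0.2905, 0.2260, 0.2725, 0.2110], E[r] = 0.0156, γ^t·E[r] = 0.001837, running G = -0.145554
t=7: π = [0.2905, 0.2260, 0.2725, 0.2110], E[r] = 0.0157, γ^t·E[r] = 0.001292, running G = -0.144262
t=8: π = [0.2905, 0.2260, 0.2725, 0.2110], E[r] = 0.0157, γ^t·E[r] = 0.000903, running G = -0.143359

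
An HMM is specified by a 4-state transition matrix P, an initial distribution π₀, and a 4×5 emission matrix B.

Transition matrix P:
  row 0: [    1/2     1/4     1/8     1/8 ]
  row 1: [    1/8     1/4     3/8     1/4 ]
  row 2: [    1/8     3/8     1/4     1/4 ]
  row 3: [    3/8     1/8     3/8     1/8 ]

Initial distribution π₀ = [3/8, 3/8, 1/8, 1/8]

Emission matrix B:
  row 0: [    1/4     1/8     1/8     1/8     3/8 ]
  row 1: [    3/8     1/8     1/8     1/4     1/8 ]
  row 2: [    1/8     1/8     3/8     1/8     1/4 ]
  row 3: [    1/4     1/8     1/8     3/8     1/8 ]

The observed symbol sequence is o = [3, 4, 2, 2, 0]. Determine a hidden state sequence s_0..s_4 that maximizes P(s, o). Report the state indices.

path = [1, 2, 2, 2, 1]

t=0: δ = [4.688e-02, 9.375e-02, 1.562e-02, 4.688e-02]  (obs o_0=3)
t=1: δ = [8.789e-03, 2.930e-03, 8.789e-03, 2.930e-03]  ψ = [0, 1, 1, 1]  (obs o_1=4)
t=2: δ = [5.493e-04, 4.120e-04, 8.240e-04, 2.747e-04]  ψ = [0, 2, 2, 2]  (obs o_2=2)
t=3: δ = [3.433e-05, 3.862e-05, 7.725e-05, 2.575e-05]  ψ = [0, 2, 2, 2]  (obs o_3=2)
t=4: δ = [4.292e-06, 1.086e-05, 2.414e-06, 4.828e-06]  ψ = [0, 2, 2, 2]  (obs o_4=0)
backtrack: best end state = 1; path = [1, 2, 2, 2, 1]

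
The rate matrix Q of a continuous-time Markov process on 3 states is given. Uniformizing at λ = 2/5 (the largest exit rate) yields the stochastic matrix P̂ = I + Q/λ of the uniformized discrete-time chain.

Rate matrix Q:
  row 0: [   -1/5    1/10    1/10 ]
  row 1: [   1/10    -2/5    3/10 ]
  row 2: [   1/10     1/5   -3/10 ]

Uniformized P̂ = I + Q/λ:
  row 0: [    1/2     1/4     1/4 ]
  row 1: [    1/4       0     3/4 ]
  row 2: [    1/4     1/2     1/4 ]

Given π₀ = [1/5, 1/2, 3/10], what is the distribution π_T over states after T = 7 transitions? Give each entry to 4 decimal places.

t=0: π = [0.2000, 0.5000, 0.3000]
t=1: π = [0.3000, 0.2000, 0.5000]
t=2: π = [0.3250, 0.3250, 0.3500]
t=3: π = [0.3313, 0.2563, 0.4125]
t=4: π = [0.3328, 0.2891, 0.3781]
t=5: π = [0.3332, 0.2723, 0.3945]
t=6: π = [0.3333, 0.2806, 0.3861]
t=7: π = [0.3333, 0.2764, 0.3903]

π = [0.3333, 0.2764, 0.3903]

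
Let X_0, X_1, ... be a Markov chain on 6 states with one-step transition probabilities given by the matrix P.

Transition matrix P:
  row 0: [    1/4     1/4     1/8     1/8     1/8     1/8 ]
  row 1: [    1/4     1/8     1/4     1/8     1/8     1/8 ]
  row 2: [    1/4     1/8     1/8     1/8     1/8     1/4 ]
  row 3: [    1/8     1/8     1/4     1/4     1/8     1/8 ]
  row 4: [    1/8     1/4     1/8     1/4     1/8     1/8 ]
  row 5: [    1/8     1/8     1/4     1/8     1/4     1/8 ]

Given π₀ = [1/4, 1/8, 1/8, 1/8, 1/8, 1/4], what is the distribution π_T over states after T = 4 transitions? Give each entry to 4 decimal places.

t=0: π = [0.2500, 0.1250, 0.1250, 0.1250, 0.1250, 0.2500]
t=1: π = [0.1875, 0.1719, 0.1875, 0.1563, 0.1563, 0.1406]
t=2: π = [0.1934, 0.1680, 0.1836, 0.1641, 0.1426, 0.1484]
t=3: π = [0.1931, 0.1670, 0.1851, 0.1633, 0.1436, 0.1479]
t=4: π = [0.1931, 0.1671, 0.1848, 0.1634, 0.1435, 0.1481]

π = [0.1931, 0.1671, 0.1848, 0.1634, 0.1435, 0.1481]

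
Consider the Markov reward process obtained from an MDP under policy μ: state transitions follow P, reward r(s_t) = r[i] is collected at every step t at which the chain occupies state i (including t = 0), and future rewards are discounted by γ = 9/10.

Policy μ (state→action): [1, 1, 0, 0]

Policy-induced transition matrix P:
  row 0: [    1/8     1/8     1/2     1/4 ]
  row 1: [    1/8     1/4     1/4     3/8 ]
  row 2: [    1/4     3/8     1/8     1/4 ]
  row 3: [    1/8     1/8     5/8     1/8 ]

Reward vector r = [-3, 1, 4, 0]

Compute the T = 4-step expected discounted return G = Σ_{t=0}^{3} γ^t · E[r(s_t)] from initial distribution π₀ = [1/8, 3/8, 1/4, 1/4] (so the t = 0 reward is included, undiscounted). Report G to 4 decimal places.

G = 3.7357

t=0: π = [0.1250, 0.3750, 0.2500, 0.2500], E[r] = 1.0000, γ^t·E[r] = 1.000000, running G = 1.000000
t=1: π = [0.1563, 0.2344, 0.3438, 0.2656], E[r] = 1.1406, γ^t·E[r] = 1.026563, running G = 2.026563
t=2: π = [0.1680, 0.2402, 0.3457, 0.2461], E[r] = 1.1191, γ^t·E[r] = 0.906504, running G = 2.933066
t=3: π = [0.1682, 0.2415, 0.3411, 0.2493], E[r] = 1.1011, γ^t·E[r] = 0.802683, running G = 3.735750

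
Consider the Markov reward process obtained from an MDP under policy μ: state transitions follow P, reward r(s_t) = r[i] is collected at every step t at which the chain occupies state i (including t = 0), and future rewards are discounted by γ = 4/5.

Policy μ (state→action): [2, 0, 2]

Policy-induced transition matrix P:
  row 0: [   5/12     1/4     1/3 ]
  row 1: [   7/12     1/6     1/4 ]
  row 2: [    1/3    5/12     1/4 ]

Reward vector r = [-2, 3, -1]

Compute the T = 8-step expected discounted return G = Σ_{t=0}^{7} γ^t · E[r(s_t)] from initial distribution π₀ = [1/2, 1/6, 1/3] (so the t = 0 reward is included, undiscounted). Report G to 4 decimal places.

G = -1.8376

t=0: π = [0.5000, 0.1667, 0.3333], E[r] = -0.8333, γ^t·E[r] = -0.833333, running G = -0.833333
t=1: π = [0.4167, 0.2917, 0.2917], E[r] = -0.2500, γ^t·E[r] = -0.200000, running G = -1.033333
t=2: π = [0.4410, 0.2743, 0.2847], E[r] = -0.3438, γ^t·E[r] = -0.220000, running G = -1.253333
t=3: π = [0.4387, 0.2746, 0.2867], E[r] = -0.3403, γ^t·E[r] = -0.174222, running G = -1.427556
t=4: π = [0.4385, 0.2749, 0.2866], E[r] = -0.3389, γ^t·E[r] = -0.138815, running G = -1.566370
t=5: π = [0.4386, 0.2749, 0.2865], E[r] = -0.3392, γ^t·E[r] = -0.111151, running G = -1.677521
t=6: π = [0.4386, 0.2749, 0.2866], E[r] = -0.3392, γ^t·E[r] = -0.088915, running G = -1.766436
t=7: π = [0.4386, 0.2749, 0.2865], E[r] = -0.3392, γ^t·E[r] = -0.071131, running G = -1.837567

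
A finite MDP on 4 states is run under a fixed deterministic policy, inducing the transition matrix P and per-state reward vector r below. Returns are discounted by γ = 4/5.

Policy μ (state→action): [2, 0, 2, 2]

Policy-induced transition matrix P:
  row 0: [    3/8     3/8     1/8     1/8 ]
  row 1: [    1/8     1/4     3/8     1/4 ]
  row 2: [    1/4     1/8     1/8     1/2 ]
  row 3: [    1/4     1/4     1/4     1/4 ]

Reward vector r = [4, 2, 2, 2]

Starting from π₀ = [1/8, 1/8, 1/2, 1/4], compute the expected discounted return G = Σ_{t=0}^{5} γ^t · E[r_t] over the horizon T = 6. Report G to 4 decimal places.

G = 8.9797

t=0: π = [0.1250, 0.1250, 0.5000, 0.2500], E[r] = 2.2500, γ^t·E[r] = 2.250000, running G = 2.250000
t=1: π = [0.2500, 0.2031, 0.1875, 0.3594], E[r] = 2.5000, γ^t·E[r] = 2.000000, running G = 4.250000
t=2: π = [0.2559, 0.2578, 0.2207, 0.2656], E[r] = 2.5117, γ^t·E[r] = 1.607500, running G = 5.857500
t=3: π = [0.2498, 0.2544, 0.2227, 0.2732], E[r] = 2.4995, γ^t·E[r] = 1.279750, running G = 7.137250
t=4: π = [0.2494, 0.2534, 0.2227, 0.2744], E[r] = 2.4988, γ^t·E[r] = 1.023525, running G = 8.160775
t=5: π = [0.2495, 0.2533, 0.2227, 0.2745], E[r] = 2.4990, γ^t·E[r] = 0.818875, running G = 8.979650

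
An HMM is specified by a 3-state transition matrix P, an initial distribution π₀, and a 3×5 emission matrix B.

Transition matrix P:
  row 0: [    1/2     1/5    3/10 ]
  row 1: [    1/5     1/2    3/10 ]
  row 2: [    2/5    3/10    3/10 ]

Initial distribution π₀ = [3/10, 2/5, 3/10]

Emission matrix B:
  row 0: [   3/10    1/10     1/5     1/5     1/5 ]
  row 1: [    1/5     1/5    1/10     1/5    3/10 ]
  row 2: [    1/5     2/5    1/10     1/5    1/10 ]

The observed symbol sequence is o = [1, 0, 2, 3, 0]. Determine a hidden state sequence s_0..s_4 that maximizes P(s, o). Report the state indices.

path = [2, 0, 0, 0, 0]

t=0: δ = [3.000e-02, 8.000e-02, 1.200e-01]  (obs o_0=1)
t=1: δ = [1.440e-02, 8.000e-03, 7.200e-03]  ψ = [2, 1, 2]  (obs o_1=0)
t=2: δ = [1.440e-03, 4.000e-04, 4.320e-04]  ψ = [0, 1, 0]  (obs o_2=2)
t=3: δ = [1.440e-04, 5.760e-05, 8.640e-05]  ψ = [0, 0, 0]  (obs o_3=3)
t=4: δ = [2.160e-05, 5.760e-06, 8.640e-06]  ψ = [0, 0, 0]  (obs o_4=0)
backtrack: best end state = 0; path = [2, 0, 0, 0, 0]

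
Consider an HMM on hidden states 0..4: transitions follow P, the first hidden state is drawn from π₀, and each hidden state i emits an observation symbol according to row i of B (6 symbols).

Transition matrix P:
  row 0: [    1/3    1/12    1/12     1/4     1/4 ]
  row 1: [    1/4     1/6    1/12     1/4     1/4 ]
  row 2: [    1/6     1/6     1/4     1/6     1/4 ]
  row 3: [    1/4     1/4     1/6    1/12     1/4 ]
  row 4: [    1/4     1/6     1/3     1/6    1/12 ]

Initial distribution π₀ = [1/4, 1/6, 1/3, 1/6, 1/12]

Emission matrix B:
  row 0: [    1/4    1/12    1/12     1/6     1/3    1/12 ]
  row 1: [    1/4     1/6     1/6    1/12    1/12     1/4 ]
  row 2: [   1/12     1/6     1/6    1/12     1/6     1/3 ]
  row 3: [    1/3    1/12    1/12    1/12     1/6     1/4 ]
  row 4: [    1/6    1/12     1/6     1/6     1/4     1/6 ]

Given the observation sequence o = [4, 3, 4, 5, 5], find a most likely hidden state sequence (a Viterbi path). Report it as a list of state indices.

t=0: δ = [8.333e-02, 1.389e-02, 5.556e-02, 2.778e-02, 2.083e-02]  (obs o_0=4)
t=1: δ = [4.630e-03, 7.716e-04, 1.157e-03, 1.736e-03, 3.472e-03]  ψ = [0, 2, 2, 0, 0]  (obs o_1=3)
t=2: δ = [5.144e-04, 4.823e-05, 1.929e-04, 1.929e-04, 2.894e-04]  ψ = [0, 4, 4, 0, 0]  (obs o_2=4)
t=3: δ = [1.429e-05, 1.206e-05, 3.215e-05, 3.215e-05, 2.143e-05]  ψ = [0, 3, 4, 0, 0]  (obs o_3=5)
t=4: δ = [6.698e-07, 2.009e-06, 2.679e-06, 1.340e-06, 1.340e-06]  ψ = [3, 3, 2, 2, 2]  (obs o_4=5)
backtrack: best end state = 2; path = [0, 0, 4, 2, 2]

path = [0, 0, 4, 2, 2]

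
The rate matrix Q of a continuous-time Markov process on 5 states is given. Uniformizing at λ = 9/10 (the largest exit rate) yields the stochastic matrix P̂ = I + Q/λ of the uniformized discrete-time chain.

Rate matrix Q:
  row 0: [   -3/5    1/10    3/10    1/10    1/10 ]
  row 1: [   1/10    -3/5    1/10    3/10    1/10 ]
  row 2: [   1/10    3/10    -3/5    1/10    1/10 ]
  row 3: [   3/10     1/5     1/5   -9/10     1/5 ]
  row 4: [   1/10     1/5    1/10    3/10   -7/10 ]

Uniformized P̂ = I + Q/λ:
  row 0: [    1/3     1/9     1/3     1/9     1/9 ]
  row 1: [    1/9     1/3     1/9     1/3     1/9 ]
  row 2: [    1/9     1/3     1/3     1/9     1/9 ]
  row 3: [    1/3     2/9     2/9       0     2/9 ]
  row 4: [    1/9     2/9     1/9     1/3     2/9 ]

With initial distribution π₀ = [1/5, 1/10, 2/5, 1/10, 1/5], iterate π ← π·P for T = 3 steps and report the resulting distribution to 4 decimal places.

t=0: π = [0.2000, 0.1000, 0.4000, 0.1000, 0.2000]
t=1: π = [0.1778, 0.2556, 0.2556, 0.1667, 0.1444]
t=2: π = [0.1877, 0.2593, 0.2259, 0.1815, 0.1457]
t=3: π = [0.1931, 0.2553, 0.2232, 0.1809, 0.1475]

π = [0.1931, 0.2553, 0.2232, 0.1809, 0.1475]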